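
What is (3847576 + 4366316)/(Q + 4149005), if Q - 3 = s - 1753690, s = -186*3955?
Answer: 2053473/414922 ≈ 4.9491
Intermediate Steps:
s = -735630
Q = -2489317 (Q = 3 + (-735630 - 1753690) = 3 - 2489320 = -2489317)
(3847576 + 4366316)/(Q + 4149005) = (3847576 + 4366316)/(-2489317 + 4149005) = 8213892/1659688 = 8213892*(1/1659688) = 2053473/414922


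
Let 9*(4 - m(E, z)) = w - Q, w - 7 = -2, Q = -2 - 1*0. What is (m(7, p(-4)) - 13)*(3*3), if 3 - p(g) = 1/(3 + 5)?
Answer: -88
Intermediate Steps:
Q = -2 (Q = -2 + 0 = -2)
p(g) = 23/8 (p(g) = 3 - 1/(3 + 5) = 3 - 1/8 = 3 - 1*⅛ = 3 - ⅛ = 23/8)
w = 5 (w = 7 - 2 = 5)
m(E, z) = 29/9 (m(E, z) = 4 - (5 - 1*(-2))/9 = 4 - (5 + 2)/9 = 4 - ⅑*7 = 4 - 7/9 = 29/9)
(m(7, p(-4)) - 13)*(3*3) = (29/9 - 13)*(3*3) = -88/9*9 = -88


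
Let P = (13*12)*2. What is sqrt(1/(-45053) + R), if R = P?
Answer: sqrt(633289071355)/45053 ≈ 17.664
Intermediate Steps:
P = 312 (P = 156*2 = 312)
R = 312
sqrt(1/(-45053) + R) = sqrt(1/(-45053) + 312) = sqrt(-1/45053 + 312) = sqrt(14056535/45053) = sqrt(633289071355)/45053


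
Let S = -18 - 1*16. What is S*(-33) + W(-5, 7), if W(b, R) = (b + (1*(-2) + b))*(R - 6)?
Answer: 1110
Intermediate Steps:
S = -34 (S = -18 - 16 = -34)
W(b, R) = (-6 + R)*(-2 + 2*b) (W(b, R) = (b + (-2 + b))*(-6 + R) = (-2 + 2*b)*(-6 + R) = (-6 + R)*(-2 + 2*b))
S*(-33) + W(-5, 7) = -34*(-33) + (12 - 12*(-5) - 2*7 + 2*7*(-5)) = 1122 + (12 + 60 - 14 - 70) = 1122 - 12 = 1110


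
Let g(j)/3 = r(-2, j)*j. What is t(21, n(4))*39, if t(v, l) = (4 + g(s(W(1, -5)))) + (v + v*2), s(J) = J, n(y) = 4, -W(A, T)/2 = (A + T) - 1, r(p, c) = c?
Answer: 14313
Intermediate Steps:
W(A, T) = 2 - 2*A - 2*T (W(A, T) = -2*((A + T) - 1) = -2*(-1 + A + T) = 2 - 2*A - 2*T)
g(j) = 3*j² (g(j) = 3*(j*j) = 3*j²)
t(v, l) = 304 + 3*v (t(v, l) = (4 + 3*(2 - 2*1 - 2*(-5))²) + (v + v*2) = (4 + 3*(2 - 2 + 10)²) + (v + 2*v) = (4 + 3*10²) + 3*v = (4 + 3*100) + 3*v = (4 + 300) + 3*v = 304 + 3*v)
t(21, n(4))*39 = (304 + 3*21)*39 = (304 + 63)*39 = 367*39 = 14313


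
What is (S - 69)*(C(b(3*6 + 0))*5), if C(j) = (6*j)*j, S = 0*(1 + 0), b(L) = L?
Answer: -670680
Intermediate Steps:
S = 0 (S = 0*1 = 0)
C(j) = 6*j²
(S - 69)*(C(b(3*6 + 0))*5) = (0 - 69)*((6*(3*6 + 0)²)*5) = -69*6*(18 + 0)²*5 = -69*6*18²*5 = -69*6*324*5 = -134136*5 = -69*9720 = -670680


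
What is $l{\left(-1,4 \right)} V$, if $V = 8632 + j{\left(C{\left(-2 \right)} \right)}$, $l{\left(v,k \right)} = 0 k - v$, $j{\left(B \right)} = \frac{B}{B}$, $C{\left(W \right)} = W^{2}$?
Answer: $8633$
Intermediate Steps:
$j{\left(B \right)} = 1$
$l{\left(v,k \right)} = - v$ ($l{\left(v,k \right)} = 0 - v = - v$)
$V = 8633$ ($V = 8632 + 1 = 8633$)
$l{\left(-1,4 \right)} V = \left(-1\right) \left(-1\right) 8633 = 1 \cdot 8633 = 8633$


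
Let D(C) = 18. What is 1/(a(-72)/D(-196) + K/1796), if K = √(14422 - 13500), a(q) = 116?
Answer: 841885776/5425448771 - 72738*√922/5425448771 ≈ 0.15477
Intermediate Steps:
K = √922 ≈ 30.364
1/(a(-72)/D(-196) + K/1796) = 1/(116/18 + √922/1796) = 1/(116*(1/18) + √922*(1/1796)) = 1/(58/9 + √922/1796)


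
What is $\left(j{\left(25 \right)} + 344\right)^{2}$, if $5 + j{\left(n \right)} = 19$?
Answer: $128164$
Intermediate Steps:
$j{\left(n \right)} = 14$ ($j{\left(n \right)} = -5 + 19 = 14$)
$\left(j{\left(25 \right)} + 344\right)^{2} = \left(14 + 344\right)^{2} = 358^{2} = 128164$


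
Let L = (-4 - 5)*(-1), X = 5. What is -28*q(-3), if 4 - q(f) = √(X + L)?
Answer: -112 + 28*√14 ≈ -7.2336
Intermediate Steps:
L = 9 (L = -9*(-1) = 9)
q(f) = 4 - √14 (q(f) = 4 - √(5 + 9) = 4 - √14)
-28*q(-3) = -28*(4 - √14) = -112 + 28*√14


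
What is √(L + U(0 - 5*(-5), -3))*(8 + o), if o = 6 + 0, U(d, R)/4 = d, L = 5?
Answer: 14*√105 ≈ 143.46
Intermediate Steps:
U(d, R) = 4*d
o = 6
√(L + U(0 - 5*(-5), -3))*(8 + o) = √(5 + 4*(0 - 5*(-5)))*(8 + 6) = √(5 + 4*(0 + 25))*14 = √(5 + 4*25)*14 = √(5 + 100)*14 = √105*14 = 14*√105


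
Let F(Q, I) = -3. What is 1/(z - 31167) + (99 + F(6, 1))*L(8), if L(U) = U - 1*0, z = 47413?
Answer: 12476929/16246 ≈ 768.00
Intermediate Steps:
L(U) = U (L(U) = U + 0 = U)
1/(z - 31167) + (99 + F(6, 1))*L(8) = 1/(47413 - 31167) + (99 - 3)*8 = 1/16246 + 96*8 = 1/16246 + 768 = 12476929/16246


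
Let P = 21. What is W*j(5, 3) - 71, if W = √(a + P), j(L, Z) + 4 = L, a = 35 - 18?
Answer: -71 + √38 ≈ -64.836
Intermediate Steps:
a = 17
j(L, Z) = -4 + L
W = √38 (W = √(17 + 21) = √38 ≈ 6.1644)
W*j(5, 3) - 71 = √38*(-4 + 5) - 71 = √38*1 - 71 = √38 - 71 = -71 + √38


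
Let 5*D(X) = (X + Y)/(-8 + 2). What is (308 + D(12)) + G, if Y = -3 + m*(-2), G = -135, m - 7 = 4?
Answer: 5203/30 ≈ 173.43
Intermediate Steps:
m = 11 (m = 7 + 4 = 11)
Y = -25 (Y = -3 + 11*(-2) = -3 - 22 = -25)
D(X) = ⅚ - X/30 (D(X) = ((X - 25)/(-8 + 2))/5 = ((-25 + X)/(-6))/5 = ((-25 + X)*(-⅙))/5 = (25/6 - X/6)/5 = ⅚ - X/30)
(308 + D(12)) + G = (308 + (⅚ - 1/30*12)) - 135 = (308 + (⅚ - ⅖)) - 135 = (308 + 13/30) - 135 = 9253/30 - 135 = 5203/30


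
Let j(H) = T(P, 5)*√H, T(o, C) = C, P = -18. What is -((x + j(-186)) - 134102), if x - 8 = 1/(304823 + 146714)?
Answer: 60548402477/451537 - 5*I*√186 ≈ 1.3409e+5 - 68.191*I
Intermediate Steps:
x = 3612297/451537 (x = 8 + 1/(304823 + 146714) = 8 + 1/451537 = 3612297/451537 ≈ 8.0000)
j(H) = 5*√H
-((x + j(-186)) - 134102) = -((3612297/451537 + 5*√(-186)) - 134102) = -((3612297/451537 + 5*(I*√186)) - 134102) = -((3612297/451537 + 5*I*√186) - 134102) = -(-60548402477/451537 + 5*I*√186) = 60548402477/451537 - 5*I*√186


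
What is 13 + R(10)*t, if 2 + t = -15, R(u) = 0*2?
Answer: 13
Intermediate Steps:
R(u) = 0
t = -17 (t = -2 - 15 = -17)
13 + R(10)*t = 13 + 0*(-17) = 13 + 0 = 13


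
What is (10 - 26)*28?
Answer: -448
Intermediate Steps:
(10 - 26)*28 = -16*28 = -448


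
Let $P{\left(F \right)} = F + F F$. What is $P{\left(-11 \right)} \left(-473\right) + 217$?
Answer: $-51813$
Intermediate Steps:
$P{\left(F \right)} = F + F^{2}$
$P{\left(-11 \right)} \left(-473\right) + 217 = - 11 \left(1 - 11\right) \left(-473\right) + 217 = \left(-11\right) \left(-10\right) \left(-473\right) + 217 = 110 \left(-473\right) + 217 = -52030 + 217 = -51813$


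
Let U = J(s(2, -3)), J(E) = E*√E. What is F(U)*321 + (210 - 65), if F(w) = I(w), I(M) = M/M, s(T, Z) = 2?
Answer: 466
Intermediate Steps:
J(E) = E^(3/2)
U = 2*√2 (U = 2^(3/2) = 2*√2 ≈ 2.8284)
I(M) = 1
F(w) = 1
F(U)*321 + (210 - 65) = 1*321 + (210 - 65) = 321 + 145 = 466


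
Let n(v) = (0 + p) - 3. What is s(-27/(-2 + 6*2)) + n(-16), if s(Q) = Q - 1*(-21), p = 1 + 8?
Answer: 243/10 ≈ 24.300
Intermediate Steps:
p = 9
n(v) = 6 (n(v) = (0 + 9) - 3 = 9 - 3 = 6)
s(Q) = 21 + Q (s(Q) = Q + 21 = 21 + Q)
s(-27/(-2 + 6*2)) + n(-16) = (21 - 27/(-2 + 6*2)) + 6 = (21 - 27/(-2 + 12)) + 6 = (21 - 27/10) + 6 = 183/10 + 6 = 243/10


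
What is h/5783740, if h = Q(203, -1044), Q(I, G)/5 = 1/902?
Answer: 1/1043386696 ≈ 9.5842e-10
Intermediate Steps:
Q(I, G) = 5/902
h = 5/902 ≈ 0.0055432
h/5783740 = (5/902)/5783740 = (5/902)*(1/5783740) = 1/1043386696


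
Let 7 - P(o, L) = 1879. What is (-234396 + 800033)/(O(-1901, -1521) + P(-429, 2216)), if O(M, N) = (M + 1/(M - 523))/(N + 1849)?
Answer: -449722140864/1492982809 ≈ -301.22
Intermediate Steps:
P(o, L) = -1872 (P(o, L) = 7 - 1*1879 = 7 - 1879 = -1872)
O(M, N) = (M + 1/(-523 + M))/(1849 + N)
(-234396 + 800033)/(O(-1901, -1521) + P(-429, 2216)) = (-234396 + 800033)/((1 + (-1901)² - 523*(-1901))/(-967027 - 523*(-1521) + 1849*(-1901) - 1901*(-1521)) - 1872) = 565637/((1 + 3613801 + 994223)/(-967027 + 795483 - 3514949 + 2891421) - 1872) = 565637/(4608025/(-795072) - 1872) = 565637/(-1/795072*4608025 - 1872) = 565637/(-4608025/795072 - 1872) = 565637/(-1492982809/795072) = 565637*(-795072/1492982809) = -449722140864/1492982809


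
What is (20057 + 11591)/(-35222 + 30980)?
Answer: -15824/2121 ≈ -7.4606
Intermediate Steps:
(20057 + 11591)/(-35222 + 30980) = 31648/(-4242) = 31648*(-1/4242) = -15824/2121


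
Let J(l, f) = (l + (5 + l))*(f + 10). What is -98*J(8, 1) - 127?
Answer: -22765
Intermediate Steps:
J(l, f) = (5 + 2*l)*(10 + f)
-98*J(8, 1) - 127 = -98*(50 + 5*1 + 20*8 + 2*1*8) - 127 = -98*(50 + 5 + 160 + 16) - 127 = -98*231 - 127 = -22638 - 127 = -22765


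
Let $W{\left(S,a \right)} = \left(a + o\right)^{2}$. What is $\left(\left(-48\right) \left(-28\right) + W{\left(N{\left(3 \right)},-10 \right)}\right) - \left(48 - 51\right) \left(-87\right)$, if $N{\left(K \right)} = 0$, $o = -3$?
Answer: $1252$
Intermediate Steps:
$W{\left(S,a \right)} = \left(-3 + a\right)^{2}$ ($W{\left(S,a \right)} = \left(a - 3\right)^{2} = \left(-3 + a\right)^{2}$)
$\left(\left(-48\right) \left(-28\right) + W{\left(N{\left(3 \right)},-10 \right)}\right) - \left(48 - 51\right) \left(-87\right) = \left(\left(-48\right) \left(-28\right) + \left(-3 - 10\right)^{2}\right) - \left(48 - 51\right) \left(-87\right) = \left(1344 + \left(-13\right)^{2}\right) - \left(-3\right) \left(-87\right) = \left(1344 + 169\right) - 261 = 1513 - 261 = 1252$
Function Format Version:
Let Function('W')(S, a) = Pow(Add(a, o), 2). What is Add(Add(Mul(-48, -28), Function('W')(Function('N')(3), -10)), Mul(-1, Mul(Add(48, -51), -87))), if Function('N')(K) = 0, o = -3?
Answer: 1252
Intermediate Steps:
Function('W')(S, a) = Pow(Add(-3, a), 2) (Function('W')(S, a) = Pow(Add(a, -3), 2) = Pow(Add(-3, a), 2))
Add(Add(Mul(-48, -28), Function('W')(Function('N')(3), -10)), Mul(-1, Mul(Add(48, -51), -87))) = Add(Add(Mul(-48, -28), Pow(Add(-3, -10), 2)), Mul(-1, Mul(Add(48, -51), -87))) = Add(Add(1344, Pow(-13, 2)), Mul(-1, Mul(-3, -87))) = Add(Add(1344, 169), Mul(-1, 261)) = Add(1513, -261) = 1252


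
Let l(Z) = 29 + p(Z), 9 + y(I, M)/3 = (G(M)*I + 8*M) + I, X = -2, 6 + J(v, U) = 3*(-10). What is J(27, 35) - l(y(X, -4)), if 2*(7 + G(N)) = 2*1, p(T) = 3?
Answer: -68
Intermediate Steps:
J(v, U) = -36 (J(v, U) = -6 + 3*(-10) = -6 - 30 = -36)
G(N) = -6 (G(N) = -7 + (2*1)/2 = -7 + (½)*2 = -7 + 1 = -6)
y(I, M) = -27 - 15*I + 24*M (y(I, M) = -27 + 3*((-6*I + 8*M) + I) = -27 + 3*(-5*I + 8*M) = -27 + (-15*I + 24*M) = -27 - 15*I + 24*M)
l(Z) = 32 (l(Z) = 29 + 3 = 32)
J(27, 35) - l(y(X, -4)) = -36 - 1*32 = -36 - 32 = -68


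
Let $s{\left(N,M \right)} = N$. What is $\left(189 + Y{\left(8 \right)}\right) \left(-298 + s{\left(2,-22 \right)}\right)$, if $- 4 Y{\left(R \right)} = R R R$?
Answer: $-18056$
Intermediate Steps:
$Y{\left(R \right)} = - \frac{R^{3}}{4}$ ($Y{\left(R \right)} = - \frac{R R R}{4} = - \frac{R^{2} R}{4} = - \frac{R^{3}}{4}$)
$\left(189 + Y{\left(8 \right)}\right) \left(-298 + s{\left(2,-22 \right)}\right) = \left(189 - \frac{8^{3}}{4}\right) \left(-298 + 2\right) = \left(189 - 128\right) \left(-296\right) = 61 \left(-296\right) = -18056$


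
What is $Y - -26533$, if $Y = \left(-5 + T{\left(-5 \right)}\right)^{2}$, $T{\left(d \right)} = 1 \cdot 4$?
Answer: $26534$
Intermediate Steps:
$T{\left(d \right)} = 4$
$Y = 1$ ($Y = \left(-5 + 4\right)^{2} = \left(-1\right)^{2} = 1$)
$Y - -26533 = 1 - -26533 = 1 + 26533 = 26534$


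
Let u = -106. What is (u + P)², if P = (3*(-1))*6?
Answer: 15376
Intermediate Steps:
P = -18 (P = -3*6 = -18)
(u + P)² = (-106 - 18)² = (-124)² = 15376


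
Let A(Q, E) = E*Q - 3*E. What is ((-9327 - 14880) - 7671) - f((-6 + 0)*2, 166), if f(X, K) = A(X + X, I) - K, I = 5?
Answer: -31577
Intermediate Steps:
A(Q, E) = -3*E + E*Q
f(X, K) = -15 - K + 10*X (f(X, K) = 5*(-3 + (X + X)) - K = 5*(-3 + 2*X) - K = (-15 + 10*X) - K = -15 - K + 10*X)
((-9327 - 14880) - 7671) - f((-6 + 0)*2, 166) = ((-9327 - 14880) - 7671) - (-15 - 1*166 + 10*((-6 + 0)*2)) = (-24207 - 7671) - (-15 - 166 + 10*(-6*2)) = -31878 - (-15 - 166 + 10*(-12)) = -31878 - (-15 - 166 - 120) = -31878 - 1*(-301) = -31878 + 301 = -31577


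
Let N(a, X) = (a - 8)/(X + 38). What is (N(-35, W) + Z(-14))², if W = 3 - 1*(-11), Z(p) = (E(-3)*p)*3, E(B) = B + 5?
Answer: 19456921/2704 ≈ 7195.6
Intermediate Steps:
E(B) = 5 + B
Z(p) = 6*p (Z(p) = ((5 - 3)*p)*3 = (2*p)*3 = 6*p)
W = 14 (W = 3 + 11 = 14)
N(a, X) = (-8 + a)/(38 + X)
(N(-35, W) + Z(-14))² = ((-8 - 35)/(38 + 14) + 6*(-14))² = (-43/52 - 84)² = (-4411/52)² = 19456921/2704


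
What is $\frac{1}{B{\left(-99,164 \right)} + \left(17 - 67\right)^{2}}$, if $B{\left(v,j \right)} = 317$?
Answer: $\frac{1}{2817} \approx 0.00035499$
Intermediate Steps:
$\frac{1}{B{\left(-99,164 \right)} + \left(17 - 67\right)^{2}} = \frac{1}{317 + \left(17 - 67\right)^{2}} = \frac{1}{317 + \left(-50\right)^{2}} = \frac{1}{317 + 2500} = \frac{1}{2817}$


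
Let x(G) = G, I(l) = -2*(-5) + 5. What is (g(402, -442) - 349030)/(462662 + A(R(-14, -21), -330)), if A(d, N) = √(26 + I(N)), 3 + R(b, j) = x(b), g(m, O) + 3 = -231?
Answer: -161591180768/214056126203 + 349264*√41/214056126203 ≈ -0.75489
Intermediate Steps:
g(m, O) = -234 (g(m, O) = -3 - 231 = -234)
I(l) = 15 (I(l) = 10 + 5 = 15)
R(b, j) = -3 + b
A(d, N) = √41 (A(d, N) = √(26 + 15) = √41)
(g(402, -442) - 349030)/(462662 + A(R(-14, -21), -330)) = (-234 - 349030)/(462662 + √41) = -349264/(462662 + √41)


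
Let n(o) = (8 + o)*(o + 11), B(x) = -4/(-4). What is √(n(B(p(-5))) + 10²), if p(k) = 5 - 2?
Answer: 4*√13 ≈ 14.422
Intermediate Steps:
p(k) = 3
B(x) = 1 (B(x) = -4*(-¼) = 1)
n(o) = (8 + o)*(11 + o)
√(n(B(p(-5))) + 10²) = √((88 + 1² + 19*1) + 10²) = √((88 + 1 + 19) + 100) = √(108 + 100) = √208 = 4*√13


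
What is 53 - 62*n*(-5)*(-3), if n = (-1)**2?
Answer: -877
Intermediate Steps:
n = 1
53 - 62*n*(-5)*(-3) = 53 - 62*1*(-5)*(-3) = 53 - (-310)*(-3) = 53 - 62*15 = 53 - 930 = -877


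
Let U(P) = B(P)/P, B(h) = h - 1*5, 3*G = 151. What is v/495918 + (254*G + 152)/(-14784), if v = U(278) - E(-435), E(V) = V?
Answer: -74238513497/84924965664 ≈ -0.87417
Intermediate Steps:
G = 151/3 (G = (⅓)*151 = 151/3 ≈ 50.333)
B(h) = -5 + h (B(h) = h - 5 = -5 + h)
U(P) = (-5 + P)/P
v = 121203/278 (v = (-5 + 278)/278 - 1*(-435) = (1/278)*273 + 435 = 273/278 + 435 = 121203/278 ≈ 435.98)
v/495918 + (254*G + 152)/(-14784) = (121203/278)/495918 + (254*(151/3) + 152)/(-14784) = (121203/278)*(1/495918) + (38354/3 + 152)*(-1/14784) = 13467/15318356 + (38810/3)*(-1/14784) = 13467/15318356 - 19405/22176 = -74238513497/84924965664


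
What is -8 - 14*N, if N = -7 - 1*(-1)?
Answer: 76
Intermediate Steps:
N = -6 (N = -7 + 1 = -6)
-8 - 14*N = -8 - 14*(-6) = -8 + 84 = 76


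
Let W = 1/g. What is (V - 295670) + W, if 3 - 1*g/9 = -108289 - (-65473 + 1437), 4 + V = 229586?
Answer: -26323114751/398304 ≈ -66088.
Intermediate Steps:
V = 229582 (V = -4 + 229586 = 229582)
g = 398304 (g = 27 - 9*(-108289 - (-65473 + 1437)) = 27 - 9*(-108289 - 1*(-64036)) = 27 - 9*(-108289 + 64036) = 27 - 9*(-44253) = 27 + 398277 = 398304)
W = 1/398304 ≈ 2.5106e-6
(V - 295670) + W = (229582 - 295670) + 1/398304 = -66088 + 1/398304 = -26323114751/398304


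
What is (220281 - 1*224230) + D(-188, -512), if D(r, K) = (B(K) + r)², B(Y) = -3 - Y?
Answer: 99092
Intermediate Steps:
D(r, K) = (-3 + r - K)² (D(r, K) = ((-3 - K) + r)² = (-3 + r - K)²)
(220281 - 1*224230) + D(-188, -512) = (220281 - 1*224230) + (3 - 512 - 1*(-188))² = (220281 - 224230) + (3 - 512 + 188)² = -3949 + (-321)² = -3949 + 103041 = 99092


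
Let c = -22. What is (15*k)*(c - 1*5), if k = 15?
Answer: -6075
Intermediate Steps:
(15*k)*(c - 1*5) = (15*15)*(-22 - 1*5) = 225*(-22 - 5) = 225*(-27) = -6075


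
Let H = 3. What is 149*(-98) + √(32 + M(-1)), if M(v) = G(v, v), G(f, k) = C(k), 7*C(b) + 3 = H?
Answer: -14602 + 4*√2 ≈ -14596.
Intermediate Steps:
C(b) = 0 (C(b) = -3/7 + (⅐)*3 = -3/7 + 3/7 = 0)
G(f, k) = 0
M(v) = 0
149*(-98) + √(32 + M(-1)) = 149*(-98) + √(32 + 0) = -14602 + √32 = -14602 + 4*√2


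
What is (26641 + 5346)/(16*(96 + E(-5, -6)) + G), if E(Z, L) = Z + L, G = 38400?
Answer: 31987/39760 ≈ 0.80450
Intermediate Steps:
E(Z, L) = L + Z
(26641 + 5346)/(16*(96 + E(-5, -6)) + G) = (26641 + 5346)/(16*(96 + (-6 - 5)) + 38400) = 31987/(16*(96 - 11) + 38400) = 31987/(16*85 + 38400) = 31987/(1360 + 38400) = 31987/39760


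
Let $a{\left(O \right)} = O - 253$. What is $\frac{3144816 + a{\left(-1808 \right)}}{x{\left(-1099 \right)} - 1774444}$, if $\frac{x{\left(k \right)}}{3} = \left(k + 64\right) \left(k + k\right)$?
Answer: $\frac{448965}{721478} \approx 0.62228$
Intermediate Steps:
$x{\left(k \right)} = 6 k \left(64 + k\right)$ ($x{\left(k \right)} = 3 \left(k + 64\right) \left(k + k\right) = 3 \left(64 + k\right) 2 k = 3 \cdot 2 k \left(64 + k\right) = 6 k \left(64 + k\right)$)
$a{\left(O \right)} = -253 + O$
$\frac{3144816 + a{\left(-1808 \right)}}{x{\left(-1099 \right)} - 1774444} = \frac{3144816 - 2061}{6 \left(-1099\right) \left(64 - 1099\right) - 1774444} = \frac{3144816 - 2061}{6 \left(-1099\right) \left(-1035\right) - 1774444} = \frac{3142755}{6824790 - 1774444} = \frac{3142755}{5050346} = 3142755 \cdot \frac{1}{5050346} = \frac{448965}{721478}$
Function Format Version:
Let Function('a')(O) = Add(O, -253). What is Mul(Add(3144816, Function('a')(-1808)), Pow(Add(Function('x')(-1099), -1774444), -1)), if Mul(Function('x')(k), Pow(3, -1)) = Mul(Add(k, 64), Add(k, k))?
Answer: Rational(448965, 721478) ≈ 0.62228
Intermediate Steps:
Function('x')(k) = Mul(6, k, Add(64, k)) (Function('x')(k) = Mul(3, Mul(Add(k, 64), Add(k, k))) = Mul(3, Mul(Add(64, k), Mul(2, k))) = Mul(3, Mul(2, k, Add(64, k))) = Mul(6, k, Add(64, k)))
Function('a')(O) = Add(-253, O)
Mul(Add(3144816, Function('a')(-1808)), Pow(Add(Function('x')(-1099), -1774444), -1)) = Mul(Add(3144816, Add(-253, -1808)), Pow(Add(Mul(6, -1099, Add(64, -1099)), -1774444), -1)) = Mul(Add(3144816, -2061), Pow(Add(Mul(6, -1099, -1035), -1774444), -1)) = Mul(3142755, Pow(Add(6824790, -1774444), -1)) = Mul(3142755, Pow(5050346, -1)) = Mul(3142755, Rational(1, 5050346)) = Rational(448965, 721478)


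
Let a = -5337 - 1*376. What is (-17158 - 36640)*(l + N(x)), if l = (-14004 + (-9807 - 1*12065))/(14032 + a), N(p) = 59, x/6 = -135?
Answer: -24475131110/8319 ≈ -2.9421e+6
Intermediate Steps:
x = -810 (x = 6*(-135) = -810)
a = -5713 (a = -5337 - 376 = -5713)
l = -35876/8319 (l = (-14004 + (-9807 - 1*12065))/(14032 - 5713) = (-14004 + (-9807 - 12065))/8319 = (-14004 - 21872)*(1/8319) = -35876*1/8319 = -35876/8319 ≈ -4.3125)
(-17158 - 36640)*(l + N(x)) = (-17158 - 36640)*(-35876/8319 + 59) = -53798*454945/8319 = -24475131110/8319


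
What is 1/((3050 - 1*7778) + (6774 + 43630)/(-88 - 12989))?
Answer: -13077/61878460 ≈ -0.00021133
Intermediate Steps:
1/((3050 - 1*7778) + (6774 + 43630)/(-88 - 12989)) = 1/((3050 - 7778) + 50404/(-13077)) = 1/(-4728 + 50404*(-1/13077)) = 1/(-4728 - 50404/13077) = 1/(-61878460/13077) = -13077/61878460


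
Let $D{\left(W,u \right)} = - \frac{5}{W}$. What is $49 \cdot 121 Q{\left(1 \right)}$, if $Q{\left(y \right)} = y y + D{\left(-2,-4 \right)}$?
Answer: $\frac{41503}{2} \approx 20752.0$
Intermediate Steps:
$Q{\left(y \right)} = \frac{5}{2} + y^{2}$ ($Q{\left(y \right)} = y y - \frac{5}{-2} = y^{2} - - \frac{5}{2} = y^{2} + \frac{5}{2} = \frac{5}{2} + y^{2}$)
$49 \cdot 121 Q{\left(1 \right)} = 49 \cdot 121 \left(\frac{5}{2} + 1^{2}\right) = 5929 \left(\frac{5}{2} + 1\right) = 5929 \cdot \frac{7}{2} = \frac{41503}{2}$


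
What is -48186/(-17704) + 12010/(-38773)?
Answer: 827845369/343218596 ≈ 2.4120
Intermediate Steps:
-48186/(-17704) + 12010/(-38773) = -48186*(-1/17704) + 12010*(-1/38773) = 24093/8852 - 12010/38773 = 827845369/343218596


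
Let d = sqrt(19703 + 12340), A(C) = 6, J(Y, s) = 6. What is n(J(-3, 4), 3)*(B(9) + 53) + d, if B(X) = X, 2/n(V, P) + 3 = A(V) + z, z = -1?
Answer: 62 + sqrt(32043) ≈ 241.01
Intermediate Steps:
n(V, P) = 1 (n(V, P) = 2/(-3 + (6 - 1)) = 2/(-3 + 5) = 2/2 = 2*(1/2) = 1)
d = sqrt(32043) ≈ 179.01
n(J(-3, 4), 3)*(B(9) + 53) + d = 1*(9 + 53) + sqrt(32043) = 1*62 + sqrt(32043) = 62 + sqrt(32043)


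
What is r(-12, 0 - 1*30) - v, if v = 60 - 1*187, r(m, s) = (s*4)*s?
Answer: 3727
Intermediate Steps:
r(m, s) = 4*s² (r(m, s) = (4*s)*s = 4*s²)
v = -127 (v = 60 - 187 = -127)
r(-12, 0 - 1*30) - v = 4*(0 - 1*30)² - 1*(-127) = 4*(0 - 30)² + 127 = 4*(-30)² + 127 = 4*900 + 127 = 3600 + 127 = 3727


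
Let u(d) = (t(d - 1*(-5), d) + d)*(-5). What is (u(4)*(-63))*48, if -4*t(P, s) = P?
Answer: 26460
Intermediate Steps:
t(P, s) = -P/4
u(d) = 25/4 - 15*d/4 (u(d) = (-(d - 1*(-5))/4 + d)*(-5) = (-(d + 5)/4 + d)*(-5) = (-(5 + d)/4 + d)*(-5) = ((-5/4 - d/4) + d)*(-5) = (-5/4 + 3*d/4)*(-5) = 25/4 - 15*d/4)
(u(4)*(-63))*48 = ((25/4 - 15/4*4)*(-63))*48 = ((25/4 - 15)*(-63))*48 = -35/4*(-63)*48 = (2205/4)*48 = 26460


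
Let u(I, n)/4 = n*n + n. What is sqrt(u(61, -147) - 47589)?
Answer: 3*sqrt(4251) ≈ 195.60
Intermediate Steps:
u(I, n) = 4*n + 4*n**2 (u(I, n) = 4*(n*n + n) = 4*(n**2 + n) = 4*(n + n**2) = 4*n + 4*n**2)
sqrt(u(61, -147) - 47589) = sqrt(4*(-147)*(1 - 147) - 47589) = sqrt(4*(-147)*(-146) - 47589) = sqrt(85848 - 47589) = sqrt(38259) = 3*sqrt(4251)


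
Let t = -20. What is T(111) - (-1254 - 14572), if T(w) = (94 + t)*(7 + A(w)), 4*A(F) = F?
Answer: 36795/2 ≈ 18398.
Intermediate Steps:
A(F) = F/4
T(w) = 518 + 37*w/2 (T(w) = (94 - 20)*(7 + w/4) = 74*(7 + w/4) = 518 + 37*w/2)
T(111) - (-1254 - 14572) = (518 + (37/2)*111) - (-1254 - 14572) = (518 + 4107/2) - 1*(-15826) = 5143/2 + 15826 = 36795/2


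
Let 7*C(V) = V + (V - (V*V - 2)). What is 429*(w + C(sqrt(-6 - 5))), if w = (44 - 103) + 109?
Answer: 155727/7 + 858*I*sqrt(11)/7 ≈ 22247.0 + 406.52*I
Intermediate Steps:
w = 50 (w = -59 + 109 = 50)
C(V) = 2/7 - V**2/7 + 2*V/7 (C(V) = (V + (V - (V*V - 2)))/7 = (V + (V - (V**2 - 2)))/7 = (V + (V - (-2 + V**2)))/7 = (V + (V + (2 - V**2)))/7 = (V + (2 + V - V**2))/7 = (2 - V**2 + 2*V)/7 = 2/7 - V**2/7 + 2*V/7)
429*(w + C(sqrt(-6 - 5))) = 429*(50 + (2/7 - (sqrt(-6 - 5))**2/7 + 2*sqrt(-6 - 5)/7)) = 429*(50 + (2/7 - (sqrt(-11))**2/7 + 2*sqrt(-11)/7)) = 429*(50 + (2/7 - (I*sqrt(11))**2/7 + 2*(I*sqrt(11))/7)) = 429*(50 + (2/7 - 1/7*(-11) + 2*I*sqrt(11)/7)) = 429*(50 + (2/7 + 11/7 + 2*I*sqrt(11)/7)) = 429*(50 + (13/7 + 2*I*sqrt(11)/7)) = 429*(363/7 + 2*I*sqrt(11)/7) = 155727/7 + 858*I*sqrt(11)/7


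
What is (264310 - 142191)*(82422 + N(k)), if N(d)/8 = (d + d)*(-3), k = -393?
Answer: 12368945034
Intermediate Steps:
N(d) = -48*d (N(d) = 8*((d + d)*(-3)) = 8*((2*d)*(-3)) = 8*(-6*d) = -48*d)
(264310 - 142191)*(82422 + N(k)) = (264310 - 142191)*(82422 - 48*(-393)) = 122119*(82422 + 18864) = 122119*101286 = 12368945034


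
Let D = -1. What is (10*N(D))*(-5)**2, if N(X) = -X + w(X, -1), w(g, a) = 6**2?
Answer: 9250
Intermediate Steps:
w(g, a) = 36
N(X) = 36 - X (N(X) = -X + 36 = 36 - X)
(10*N(D))*(-5)**2 = (10*(36 - 1*(-1)))*(-5)**2 = (10*(36 + 1))*25 = (10*37)*25 = 370*25 = 9250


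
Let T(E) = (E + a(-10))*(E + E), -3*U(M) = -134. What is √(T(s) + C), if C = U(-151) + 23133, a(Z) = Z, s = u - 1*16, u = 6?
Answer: √212199/3 ≈ 153.55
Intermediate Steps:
s = -10 (s = 6 - 1*16 = 6 - 16 = -10)
U(M) = 134/3 (U(M) = -⅓*(-134) = 134/3)
T(E) = 2*E*(-10 + E) (T(E) = (E - 10)*(E + E) = (-10 + E)*(2*E) = 2*E*(-10 + E))
C = 69533/3 (C = 134/3 + 23133 = 69533/3 ≈ 23178.)
√(T(s) + C) = √(2*(-10)*(-10 - 10) + 69533/3) = √(2*(-10)*(-20) + 69533/3) = √(400 + 69533/3) = √(70733/3) = √212199/3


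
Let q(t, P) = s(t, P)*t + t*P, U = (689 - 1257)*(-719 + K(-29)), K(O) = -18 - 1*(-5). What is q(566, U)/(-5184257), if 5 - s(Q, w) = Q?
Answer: -235011690/5184257 ≈ -45.332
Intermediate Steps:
K(O) = -13 (K(O) = -18 + 5 = -13)
s(Q, w) = 5 - Q
U = 415776 (U = (689 - 1257)*(-719 - 13) = -568*(-732) = 415776)
q(t, P) = P*t + t*(5 - t) (q(t, P) = (5 - t)*t + t*P = t*(5 - t) + P*t = P*t + t*(5 - t))
q(566, U)/(-5184257) = (566*(5 + 415776 - 1*566))/(-5184257) = (566*(5 + 415776 - 566))*(-1/5184257) = (566*415215)*(-1/5184257) = 235011690*(-1/5184257) = -235011690/5184257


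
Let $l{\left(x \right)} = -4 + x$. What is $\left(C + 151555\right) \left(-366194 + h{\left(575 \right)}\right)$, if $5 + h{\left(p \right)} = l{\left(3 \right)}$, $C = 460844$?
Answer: $-224260513800$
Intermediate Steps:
$h{\left(p \right)} = -6$ ($h{\left(p \right)} = -5 + \left(-4 + 3\right) = -5 - 1 = -6$)
$\left(C + 151555\right) \left(-366194 + h{\left(575 \right)}\right) = \left(460844 + 151555\right) \left(-366194 - 6\right) = 612399 \left(-366200\right) = -224260513800$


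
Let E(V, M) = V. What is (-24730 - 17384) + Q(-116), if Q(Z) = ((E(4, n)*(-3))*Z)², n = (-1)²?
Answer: 1895550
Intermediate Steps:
n = 1
Q(Z) = 144*Z² (Q(Z) = ((4*(-3))*Z)² = (-12*Z)² = 144*Z²)
(-24730 - 17384) + Q(-116) = (-24730 - 17384) + 144*(-116)² = -42114 + 144*13456 = -42114 + 1937664 = 1895550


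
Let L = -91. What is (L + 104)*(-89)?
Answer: -1157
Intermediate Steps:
(L + 104)*(-89) = (-91 + 104)*(-89) = 13*(-89) = -1157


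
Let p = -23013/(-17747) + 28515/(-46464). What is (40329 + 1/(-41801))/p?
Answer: 463366266793515008/7847724296309 ≈ 59045.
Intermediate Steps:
p = 187740109/274865536 (p = -23013*(-1/17747) + 28515*(-1/46464) = 23013/17747 - 9505/15488 = 187740109/274865536 ≈ 0.68303)
(40329 + 1/(-41801))/p = (40329 + 1/(-41801))/(187740109/274865536) = (40329 - 1/41801)*(274865536/187740109) = (1685792528/41801)*(274865536/187740109) = 463366266793515008/7847724296309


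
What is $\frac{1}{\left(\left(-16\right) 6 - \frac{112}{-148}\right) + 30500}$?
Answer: $\frac{37}{1124976} \approx 3.289 \cdot 10^{-5}$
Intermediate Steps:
$\frac{1}{\left(\left(-16\right) 6 - \frac{112}{-148}\right) + 30500} = \frac{1}{\left(-96 - - \frac{28}{37}\right) + 30500} = \frac{1}{\left(-96 + \frac{28}{37}\right) + 30500} = \frac{1}{- \frac{3524}{37} + 30500} = \frac{1}{\frac{1124976}{37}} = \frac{37}{1124976}$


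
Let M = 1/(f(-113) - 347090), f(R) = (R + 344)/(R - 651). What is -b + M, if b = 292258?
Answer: -77500097036442/265176991 ≈ -2.9226e+5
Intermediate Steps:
f(R) = (344 + R)/(-651 + R)
M = -764/265176991 (M = 1/((344 - 113)/(-651 - 113) - 347090) = 1/(231/(-764) - 347090) = 1/(-1/764*231 - 347090) = 1/(-231/764 - 347090) = 1/(-265176991/764) = -764/265176991 ≈ -2.8811e-6)
-b + M = -1*292258 - 764/265176991 = -292258 - 764/265176991 = -77500097036442/265176991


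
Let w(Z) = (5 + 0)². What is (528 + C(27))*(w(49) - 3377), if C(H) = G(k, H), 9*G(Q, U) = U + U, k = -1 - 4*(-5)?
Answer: -1789968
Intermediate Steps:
k = 19 (k = -1 + 20 = 19)
G(Q, U) = 2*U/9 (G(Q, U) = (U + U)/9 = (2*U)/9 = 2*U/9)
C(H) = 2*H/9
w(Z) = 25 (w(Z) = 5² = 25)
(528 + C(27))*(w(49) - 3377) = (528 + (2/9)*27)*(25 - 3377) = (528 + 6)*(-3352) = 534*(-3352) = -1789968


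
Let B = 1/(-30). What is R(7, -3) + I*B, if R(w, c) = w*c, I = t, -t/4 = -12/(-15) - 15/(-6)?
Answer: -514/25 ≈ -20.560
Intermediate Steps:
B = -1/30 ≈ -0.033333
t = -66/5 (t = -4*(-12/(-15) - 15/(-6)) = -4*(-12*(-1/15) - 15*(-⅙)) = -4*(⅘ + 5/2) = -4*33/10 = -66/5 ≈ -13.200)
I = -66/5 ≈ -13.200
R(w, c) = c*w
R(7, -3) + I*B = -3*7 - 66/5*(-1/30) = -21 + 11/25 = -514/25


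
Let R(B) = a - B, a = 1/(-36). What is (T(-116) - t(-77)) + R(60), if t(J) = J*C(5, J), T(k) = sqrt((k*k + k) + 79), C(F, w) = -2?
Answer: -7705/36 + 3*sqrt(1491) ≈ -98.187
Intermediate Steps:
a = -1/36 ≈ -0.027778
T(k) = sqrt(79 + k + k**2) (T(k) = sqrt((k**2 + k) + 79) = sqrt((k + k**2) + 79) = sqrt(79 + k + k**2))
t(J) = -2*J (t(J) = J*(-2) = -2*J)
R(B) = -1/36 - B
(T(-116) - t(-77)) + R(60) = (sqrt(79 - 116 + (-116)**2) - (-2)*(-77)) + (-1/36 - 1*60) = (sqrt(79 - 116 + 13456) - 1*154) + (-1/36 - 60) = (sqrt(13419) - 154) - 2161/36 = (3*sqrt(1491) - 154) - 2161/36 = (-154 + 3*sqrt(1491)) - 2161/36 = -7705/36 + 3*sqrt(1491)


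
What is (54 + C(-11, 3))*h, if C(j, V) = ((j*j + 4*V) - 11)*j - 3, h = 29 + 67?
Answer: -123936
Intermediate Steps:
h = 96
C(j, V) = -3 + j*(-11 + j² + 4*V) (C(j, V) = ((j² + 4*V) - 11)*j - 3 = (-11 + j² + 4*V)*j - 3 = j*(-11 + j² + 4*V) - 3 = -3 + j*(-11 + j² + 4*V))
(54 + C(-11, 3))*h = (54 + (-3 + (-11)³ - 11*(-11) + 4*3*(-11)))*96 = (54 + (-3 - 1331 + 121 - 132))*96 = (54 - 1345)*96 = -1291*96 = -123936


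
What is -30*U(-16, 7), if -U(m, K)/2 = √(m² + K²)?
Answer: 60*√305 ≈ 1047.9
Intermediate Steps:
U(m, K) = -2*√(K² + m²) (U(m, K) = -2*√(m² + K²) = -2*√(K² + m²))
-30*U(-16, 7) = -(-60)*√(7² + (-16)²) = -(-60)*√(49 + 256) = -(-60)*√305 = 60*√305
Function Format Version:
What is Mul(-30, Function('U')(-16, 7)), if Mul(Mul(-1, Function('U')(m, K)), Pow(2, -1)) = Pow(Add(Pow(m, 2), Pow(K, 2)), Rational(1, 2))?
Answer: Mul(60, Pow(305, Rational(1, 2))) ≈ 1047.9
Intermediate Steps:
Function('U')(m, K) = Mul(-2, Pow(Add(Pow(K, 2), Pow(m, 2)), Rational(1, 2))) (Function('U')(m, K) = Mul(-2, Pow(Add(Pow(m, 2), Pow(K, 2)), Rational(1, 2))) = Mul(-2, Pow(Add(Pow(K, 2), Pow(m, 2)), Rational(1, 2))))
Mul(-30, Function('U')(-16, 7)) = Mul(-30, Mul(-2, Pow(Add(Pow(7, 2), Pow(-16, 2)), Rational(1, 2)))) = Mul(-30, Mul(-2, Pow(Add(49, 256), Rational(1, 2)))) = Mul(-30, Mul(-2, Pow(305, Rational(1, 2)))) = Mul(60, Pow(305, Rational(1, 2)))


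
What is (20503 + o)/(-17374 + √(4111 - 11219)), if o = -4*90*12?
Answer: -140581721/150931492 - 16183*I*√1777/150931492 ≈ -0.93143 - 0.0045198*I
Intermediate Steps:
o = -4320 (o = -360*12 = -4320)
(20503 + o)/(-17374 + √(4111 - 11219)) = (20503 - 4320)/(-17374 + √(4111 - 11219)) = 16183/(-17374 + √(-7108)) = 16183/(-17374 + 2*I*√1777)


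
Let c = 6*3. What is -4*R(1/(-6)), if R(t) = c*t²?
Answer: -2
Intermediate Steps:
c = 18
R(t) = 18*t²
-4*R(1/(-6)) = -72*(1/(-6))² = -72*(-⅙)² = -72/36 = -4*½ = -2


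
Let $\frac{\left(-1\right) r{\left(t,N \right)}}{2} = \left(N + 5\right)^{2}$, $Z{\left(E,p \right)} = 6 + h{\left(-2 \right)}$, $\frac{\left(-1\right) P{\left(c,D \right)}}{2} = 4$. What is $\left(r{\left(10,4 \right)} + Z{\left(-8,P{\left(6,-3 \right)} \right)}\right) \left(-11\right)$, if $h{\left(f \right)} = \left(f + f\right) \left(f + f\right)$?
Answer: $1540$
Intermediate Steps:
$P{\left(c,D \right)} = -8$ ($P{\left(c,D \right)} = \left(-2\right) 4 = -8$)
$h{\left(f \right)} = 4 f^{2}$ ($h{\left(f \right)} = 2 f 2 f = 4 f^{2}$)
$Z{\left(E,p \right)} = 22$ ($Z{\left(E,p \right)} = 6 + 4 \left(-2\right)^{2} = 6 + 4 \cdot 4 = 6 + 16 = 22$)
$r{\left(t,N \right)} = - 2 \left(5 + N\right)^{2}$ ($r{\left(t,N \right)} = - 2 \left(N + 5\right)^{2} = - 2 \left(5 + N\right)^{2}$)
$\left(r{\left(10,4 \right)} + Z{\left(-8,P{\left(6,-3 \right)} \right)}\right) \left(-11\right) = \left(- 2 \left(5 + 4\right)^{2} + 22\right) \left(-11\right) = \left(- 2 \cdot 9^{2} + 22\right) \left(-11\right) = \left(\left(-2\right) 81 + 22\right) \left(-11\right) = \left(-162 + 22\right) \left(-11\right) = \left(-140\right) \left(-11\right) = 1540$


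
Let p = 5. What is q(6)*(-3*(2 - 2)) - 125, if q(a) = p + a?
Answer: -125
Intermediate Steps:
q(a) = 5 + a
q(6)*(-3*(2 - 2)) - 125 = (5 + 6)*(-3*(2 - 2)) - 125 = 11*(-3*0) - 125 = 11*0 - 125 = 0 - 125 = -125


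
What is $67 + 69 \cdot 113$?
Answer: $7864$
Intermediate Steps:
$67 + 69 \cdot 113 = 67 + 7797 = 7864$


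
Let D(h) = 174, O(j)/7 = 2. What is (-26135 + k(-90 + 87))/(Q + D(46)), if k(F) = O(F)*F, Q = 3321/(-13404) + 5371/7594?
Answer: -444092700292/2959704839 ≈ -150.05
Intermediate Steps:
O(j) = 14 (O(j) = 7*2 = 14)
Q = 7795535/16964996 (Q = 3321*(-1/13404) + 5371*(1/7594) = -1107/4468 + 5371/7594 = 7795535/16964996 ≈ 0.45951)
k(F) = 14*F
(-26135 + k(-90 + 87))/(Q + D(46)) = (-26135 + 14*(-90 + 87))/(7795535/16964996 + 174) = (-26135 + 14*(-3))/(2959704839/16964996) = (-26135 - 42)*(16964996/2959704839) = -26177*16964996/2959704839 = -444092700292/2959704839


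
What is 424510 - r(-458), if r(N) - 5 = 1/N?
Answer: 194423291/458 ≈ 4.2451e+5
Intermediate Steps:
r(N) = 5 + 1/N
424510 - r(-458) = 424510 - (5 + 1/(-458)) = 424510 - (5 - 1/458) = 424510 - 1*2289/458 = 424510 - 2289/458 = 194423291/458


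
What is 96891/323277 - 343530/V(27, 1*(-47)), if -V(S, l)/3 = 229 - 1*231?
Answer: -6169709248/107759 ≈ -57255.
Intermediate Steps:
V(S, l) = 6 (V(S, l) = -3*(229 - 1*231) = -3*(229 - 231) = -3*(-2) = 6)
96891/323277 - 343530/V(27, 1*(-47)) = 96891/323277 - 343530/6 = 96891*(1/323277) - 343530*⅙ = 32297/107759 - 57255 = -6169709248/107759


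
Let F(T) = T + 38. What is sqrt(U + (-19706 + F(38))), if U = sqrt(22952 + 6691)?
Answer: sqrt(-19630 + sqrt(29643)) ≈ 139.49*I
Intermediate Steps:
F(T) = 38 + T
U = sqrt(29643) ≈ 172.17
sqrt(U + (-19706 + F(38))) = sqrt(sqrt(29643) + (-19706 + (38 + 38))) = sqrt(sqrt(29643) + (-19706 + 76)) = sqrt(sqrt(29643) - 19630) = sqrt(-19630 + sqrt(29643))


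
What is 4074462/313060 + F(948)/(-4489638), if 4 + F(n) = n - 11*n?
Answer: 4573957121449/351381518070 ≈ 13.017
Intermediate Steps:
F(n) = -4 - 10*n (F(n) = -4 + (n - 11*n) = -4 - 10*n)
4074462/313060 + F(948)/(-4489638) = 4074462/313060 + (-4 - 10*948)/(-4489638) = 4074462*(1/313060) + (-4 - 9480)*(-1/4489638) = 2037231/156530 - 9484*(-1/4489638) = 2037231/156530 + 4742/2244819 = 4573957121449/351381518070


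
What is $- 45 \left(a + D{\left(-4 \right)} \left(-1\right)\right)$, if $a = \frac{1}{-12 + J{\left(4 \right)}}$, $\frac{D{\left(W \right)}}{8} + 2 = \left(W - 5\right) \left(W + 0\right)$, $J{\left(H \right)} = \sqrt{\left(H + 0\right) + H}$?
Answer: $\frac{416295}{34} + \frac{45 \sqrt{2}}{68} \approx 12245.0$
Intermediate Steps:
$J{\left(H \right)} = \sqrt{2} \sqrt{H}$ ($J{\left(H \right)} = \sqrt{H + H} = \sqrt{2 H} = \sqrt{2} \sqrt{H}$)
$D{\left(W \right)} = -16 + 8 W \left(-5 + W\right)$ ($D{\left(W \right)} = -16 + 8 \left(W - 5\right) \left(W + 0\right) = -16 + 8 \left(-5 + W\right) W = -16 + 8 W \left(-5 + W\right)$)
$a = \frac{1}{-12 + 2 \sqrt{2}}$ ($a = \frac{1}{-12 + \sqrt{2} \sqrt{4}} = \frac{1}{-12 + \sqrt{2} \cdot 2} = \frac{1}{-12 + 2 \sqrt{2}} \approx -0.10903$)
$- 45 \left(a + D{\left(-4 \right)} \left(-1\right)\right) = - 45 \left(\left(- \frac{3}{34} - \frac{\sqrt{2}}{68}\right) + \left(-16 - -160 + 8 \left(-4\right)^{2}\right) \left(-1\right)\right) = - 45 \left(\left(- \frac{3}{34} - \frac{\sqrt{2}}{68}\right) + \left(-16 + 160 + 8 \cdot 16\right) \left(-1\right)\right) = - 45 \left(\left(- \frac{3}{34} - \frac{\sqrt{2}}{68}\right) + \left(-16 + 160 + 128\right) \left(-1\right)\right) = - 45 \left(\left(- \frac{3}{34} - \frac{\sqrt{2}}{68}\right) + 272 \left(-1\right)\right) = - 45 \left(\left(- \frac{3}{34} - \frac{\sqrt{2}}{68}\right) - 272\right) = - 45 \left(- \frac{9251}{34} - \frac{\sqrt{2}}{68}\right) = \frac{416295}{34} + \frac{45 \sqrt{2}}{68}$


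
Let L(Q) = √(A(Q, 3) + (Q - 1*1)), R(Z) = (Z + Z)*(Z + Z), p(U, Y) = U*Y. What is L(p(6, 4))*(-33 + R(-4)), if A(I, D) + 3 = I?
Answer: 62*√11 ≈ 205.63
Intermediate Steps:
A(I, D) = -3 + I
R(Z) = 4*Z² (R(Z) = (2*Z)*(2*Z) = 4*Z²)
L(Q) = √(-4 + 2*Q) (L(Q) = √((-3 + Q) + (Q - 1*1)) = √((-3 + Q) + (Q - 1)) = √((-3 + Q) + (-1 + Q)) = √(-4 + 2*Q))
L(p(6, 4))*(-33 + R(-4)) = √(-4 + 2*(6*4))*(-33 + 4*(-4)²) = √(-4 + 2*24)*(-33 + 4*16) = √(-4 + 48)*(-33 + 64) = √44*31 = (2*√11)*31 = 62*√11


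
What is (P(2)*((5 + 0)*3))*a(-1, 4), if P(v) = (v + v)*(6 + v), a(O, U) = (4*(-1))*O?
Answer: 1920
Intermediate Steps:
a(O, U) = -4*O
P(v) = 2*v*(6 + v) (P(v) = (2*v)*(6 + v) = 2*v*(6 + v))
(P(2)*((5 + 0)*3))*a(-1, 4) = ((2*2*(6 + 2))*((5 + 0)*3))*(-4*(-1)) = ((2*2*8)*(5*3))*4 = (32*15)*4 = 480*4 = 1920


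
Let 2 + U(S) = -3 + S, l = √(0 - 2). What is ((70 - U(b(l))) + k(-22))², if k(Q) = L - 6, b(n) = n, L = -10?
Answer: (59 - I*√2)² ≈ 3479.0 - 166.88*I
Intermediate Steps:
l = I*√2 (l = √(-2) = I*√2 ≈ 1.4142*I)
k(Q) = -16 (k(Q) = -10 - 6 = -16)
U(S) = -5 + S (U(S) = -2 + (-3 + S) = -5 + S)
((70 - U(b(l))) + k(-22))² = ((70 - (-5 + I*√2)) - 16)² = ((70 + (5 - I*√2)) - 16)² = ((75 - I*√2) - 16)² = (59 - I*√2)²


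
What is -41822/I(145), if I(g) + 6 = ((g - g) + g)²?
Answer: -41822/21019 ≈ -1.9897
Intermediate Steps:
I(g) = -6 + g² (I(g) = -6 + ((g - g) + g)² = -6 + (0 + g)² = -6 + g²)
-41822/I(145) = -41822/(-6 + 145²) = -41822/(-6 + 21025) = -41822/21019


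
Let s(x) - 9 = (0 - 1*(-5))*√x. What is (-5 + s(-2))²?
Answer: -34 + 40*I*√2 ≈ -34.0 + 56.569*I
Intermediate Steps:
s(x) = 9 + 5*√x (s(x) = 9 + (0 - 1*(-5))*√x = 9 + (0 + 5)*√x = 9 + 5*√x)
(-5 + s(-2))² = (-5 + (9 + 5*√(-2)))² = (-5 + (9 + 5*(I*√2)))² = (-5 + (9 + 5*I*√2))² = (4 + 5*I*√2)²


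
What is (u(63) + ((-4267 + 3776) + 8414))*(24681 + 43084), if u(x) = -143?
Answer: 527211700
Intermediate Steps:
(u(63) + ((-4267 + 3776) + 8414))*(24681 + 43084) = (-143 + ((-4267 + 3776) + 8414))*(24681 + 43084) = (-143 + (-491 + 8414))*67765 = (-143 + 7923)*67765 = 7780*67765 = 527211700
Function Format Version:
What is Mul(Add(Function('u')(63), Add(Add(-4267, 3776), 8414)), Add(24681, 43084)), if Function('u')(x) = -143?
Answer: 527211700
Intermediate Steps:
Mul(Add(Function('u')(63), Add(Add(-4267, 3776), 8414)), Add(24681, 43084)) = Mul(Add(-143, Add(Add(-4267, 3776), 8414)), Add(24681, 43084)) = Mul(Add(-143, Add(-491, 8414)), 67765) = Mul(Add(-143, 7923), 67765) = Mul(7780, 67765) = 527211700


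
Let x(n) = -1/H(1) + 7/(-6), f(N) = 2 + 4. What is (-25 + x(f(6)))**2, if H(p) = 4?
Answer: 100489/144 ≈ 697.84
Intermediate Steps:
f(N) = 6
x(n) = -17/12 (x(n) = -1/4 + 7/(-6) = -1*1/4 + 7*(-1/6) = -1/4 - 7/6 = -17/12)
(-25 + x(f(6)))**2 = (-25 - 17/12)**2 = (-317/12)**2 = 100489/144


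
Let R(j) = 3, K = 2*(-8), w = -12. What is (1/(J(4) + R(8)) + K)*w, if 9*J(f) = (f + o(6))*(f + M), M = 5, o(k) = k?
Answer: 2484/13 ≈ 191.08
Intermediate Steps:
K = -16
J(f) = (5 + f)*(6 + f)/9 (J(f) = ((f + 6)*(f + 5))/9 = ((6 + f)*(5 + f))/9 = ((5 + f)*(6 + f))/9 = (5 + f)*(6 + f)/9)
(1/(J(4) + R(8)) + K)*w = (1/((10/3 + (⅑)*4² + (11/9)*4) + 3) - 16)*(-12) = (1/((10/3 + (⅑)*16 + 44/9) + 3) - 16)*(-12) = (1/((10/3 + 16/9 + 44/9) + 3) - 16)*(-12) = (1/(10 + 3) - 16)*(-12) = (1/13 - 16)*(-12) = -207/13*(-12) = 2484/13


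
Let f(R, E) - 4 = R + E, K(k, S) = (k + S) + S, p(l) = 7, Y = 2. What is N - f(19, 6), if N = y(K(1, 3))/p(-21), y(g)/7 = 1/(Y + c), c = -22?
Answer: -581/20 ≈ -29.050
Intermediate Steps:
K(k, S) = k + 2*S (K(k, S) = (S + k) + S = k + 2*S)
f(R, E) = 4 + E + R (f(R, E) = 4 + (R + E) = 4 + (E + R) = 4 + E + R)
y(g) = -7/20 (y(g) = 7/(2 - 22) = 7/(-20) = 7*(-1/20) = -7/20)
N = -1/20 (N = -7/20/7 = -7/20*1/7 = -1/20 ≈ -0.050000)
N - f(19, 6) = -1/20 - (4 + 6 + 19) = -1/20 - 1*29 = -1/20 - 29 = -581/20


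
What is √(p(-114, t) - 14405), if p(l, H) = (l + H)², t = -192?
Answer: √79231 ≈ 281.48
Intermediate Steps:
p(l, H) = (H + l)²
√(p(-114, t) - 14405) = √((-192 - 114)² - 14405) = √((-306)² - 14405) = √(93636 - 14405) = √79231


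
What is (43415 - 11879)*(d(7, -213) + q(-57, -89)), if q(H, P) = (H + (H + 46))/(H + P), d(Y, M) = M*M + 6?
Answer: 1430960688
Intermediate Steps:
d(Y, M) = 6 + M² (d(Y, M) = M² + 6 = 6 + M²)
q(H, P) = (46 + 2*H)/(H + P) (q(H, P) = (H + (46 + H))/(H + P) = (46 + 2*H)/(H + P))
(43415 - 11879)*(d(7, -213) + q(-57, -89)) = (43415 - 11879)*((6 + (-213)²) + 2*(23 - 57)/(-57 - 89)) = 31536*((6 + 45369) + 2*(-34)/(-146)) = 31536*(45375 + 2*(-1/146)*(-34)) = 31536*(45375 + 34/73) = 31536*(3312409/73) = 1430960688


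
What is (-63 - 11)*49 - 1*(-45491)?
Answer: 41865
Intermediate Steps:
(-63 - 11)*49 - 1*(-45491) = -74*49 + 45491 = -3626 + 45491 = 41865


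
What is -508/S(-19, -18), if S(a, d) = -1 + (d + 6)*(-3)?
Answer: -508/35 ≈ -14.514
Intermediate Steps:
S(a, d) = -19 - 3*d (S(a, d) = -1 + (6 + d)*(-3) = -1 + (-18 - 3*d) = -19 - 3*d)
-508/S(-19, -18) = -508/(-19 - 3*(-18)) = -508/(-19 + 54) = -508/35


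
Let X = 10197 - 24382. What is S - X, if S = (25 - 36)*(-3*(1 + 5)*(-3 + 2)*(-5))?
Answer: 15175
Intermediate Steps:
X = -14185
S = 990 (S = -11*(-18*(-1))*(-5) = -11*(-3*(-6))*(-5) = -198*(-5) = -11*(-90) = 990)
S - X = 990 - 1*(-14185) = 990 + 14185 = 15175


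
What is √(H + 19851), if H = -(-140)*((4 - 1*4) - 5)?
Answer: √19151 ≈ 138.39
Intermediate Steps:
H = -700 (H = -(-140)*((4 - 4) - 5) = -(-140)*(0 - 5) = -(-140)*(-5) = -10*70 = -700)
√(H + 19851) = √(-700 + 19851) = √19151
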